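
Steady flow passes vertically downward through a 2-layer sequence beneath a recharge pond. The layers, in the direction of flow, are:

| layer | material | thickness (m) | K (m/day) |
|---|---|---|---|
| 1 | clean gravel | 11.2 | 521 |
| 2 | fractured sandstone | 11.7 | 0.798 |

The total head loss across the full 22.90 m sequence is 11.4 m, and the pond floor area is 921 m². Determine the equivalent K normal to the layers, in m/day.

Flow is perpendicular to layering, so the layers act in series and the equivalent K is the thickness-weighted harmonic mean.
Total thickness L = 11.2 + 11.7 = 22.90 m.
Σ(b_i/K_i) = 11.2/521 + 11.7/0.798 = 14.68 d.
K_eq = L / Σ(b_i/K_i) = 22.90 / 14.68 = 1.560 m/day.

1.56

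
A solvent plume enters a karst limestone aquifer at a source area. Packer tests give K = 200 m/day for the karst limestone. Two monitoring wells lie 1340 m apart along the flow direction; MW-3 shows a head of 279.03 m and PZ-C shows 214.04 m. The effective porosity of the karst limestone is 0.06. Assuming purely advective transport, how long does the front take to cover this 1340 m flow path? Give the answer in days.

Hydraulic gradient i = (279.03 − 214.04) / 1340 = 64.99 / 1340 = 0.04850.
Darcy flux q = K · i = 200.0 × 0.04850 = 9.700 m/day.
Seepage velocity v = q / n_e = 9.700 / 0.06 = 161.7 m/day.
Travel time t = L / v = 1340 / 161.7 = 8.289 days.

8.29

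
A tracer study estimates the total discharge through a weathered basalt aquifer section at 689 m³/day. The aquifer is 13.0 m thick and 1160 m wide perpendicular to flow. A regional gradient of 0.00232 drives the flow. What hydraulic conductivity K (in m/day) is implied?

19.7

Cross-sectional area A = 1160 × 13.0 = 15080 m².
Hydraulic gradient i = 0.00232.
From Q = K·A·i, K = Q / (A·i) = 689 / (15080 × 0.002320) = 19.69 m/day.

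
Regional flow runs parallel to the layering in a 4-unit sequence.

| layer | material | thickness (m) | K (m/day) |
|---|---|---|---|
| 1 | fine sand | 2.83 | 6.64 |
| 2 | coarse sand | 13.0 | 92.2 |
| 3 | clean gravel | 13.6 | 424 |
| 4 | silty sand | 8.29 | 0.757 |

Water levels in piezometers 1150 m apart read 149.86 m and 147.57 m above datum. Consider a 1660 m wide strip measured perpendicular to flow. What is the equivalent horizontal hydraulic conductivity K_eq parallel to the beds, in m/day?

Flow is parallel to layering, so each bed carries its own Darcy discharge and the transmissivities add.
Σ(K_i·b_i) = 6.64×2.83 + 92.2×13.0 + 424×13.6 + 0.757×8.29 = 6990 m²/day.
Total thickness b = 37.72 m, so K_eq = Σ(K_i·b_i)/b = 185.3 m/day.

185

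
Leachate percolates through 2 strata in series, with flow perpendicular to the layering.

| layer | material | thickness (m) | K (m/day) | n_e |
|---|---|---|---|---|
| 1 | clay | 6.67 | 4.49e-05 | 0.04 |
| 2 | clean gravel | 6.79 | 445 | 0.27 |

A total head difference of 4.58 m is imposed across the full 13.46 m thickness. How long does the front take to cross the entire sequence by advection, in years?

186

With flow normal to the layers, continuity requires the same specific discharge q through every layer.
Σ(b_i/K_i) = 6.67/4.49e-05 + 6.79/445 = 1.486e+05 d.
q = Δh / Σ(b_i/K_i) = 4.58 / 1.486e+05 = 3.083e-05 m/day.
In each layer the seepage velocity is v_i = q/n_i, so the layer transit time is t_i = b_i·n_i / q:
  layer 1 (clay): t_1 = 6.67 × 0.04 / 3.083e-05 = 8654 d
  layer 2 (clean gravel): t_2 = 6.79 × 0.27 / 3.083e-05 = 59463 d
Total t = Σ t_i = 68117 days = 186.5 years.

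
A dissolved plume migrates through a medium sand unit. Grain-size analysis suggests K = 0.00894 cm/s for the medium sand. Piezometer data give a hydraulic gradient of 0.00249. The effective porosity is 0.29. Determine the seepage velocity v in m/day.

Convert K: 0.00894 cm/s × 864 = 7.724 m/day.
Hydraulic gradient i = 0.00249.
Darcy flux q = K · i = 7.724 × 0.002490 = 0.01923 m/day.
Seepage velocity v = q / n_e = 0.01923 / 0.29 = 0.06632 m/day.

0.0663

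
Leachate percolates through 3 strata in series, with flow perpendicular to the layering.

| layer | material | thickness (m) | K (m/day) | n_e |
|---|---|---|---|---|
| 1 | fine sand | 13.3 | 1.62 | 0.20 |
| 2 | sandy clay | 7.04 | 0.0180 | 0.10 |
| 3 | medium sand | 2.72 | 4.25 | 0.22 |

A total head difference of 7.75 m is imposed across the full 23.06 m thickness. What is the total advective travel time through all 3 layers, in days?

With flow normal to the layers, continuity requires the same specific discharge q through every layer.
Σ(b_i/K_i) = 13.3/1.62 + 7.04/0.0180 + 2.72/4.25 = 400.0 d.
q = Δh / Σ(b_i/K_i) = 7.75 / 400.0 = 0.01938 m/day.
In each layer the seepage velocity is v_i = q/n_i, so the layer transit time is t_i = b_i·n_i / q:
  layer 1 (fine sand): t_1 = 13.3 × 0.20 / 0.01938 = 137.3 d
  layer 2 (sandy clay): t_2 = 7.04 × 0.10 / 0.01938 = 36.33 d
  layer 3 (medium sand): t_3 = 2.72 × 0.22 / 0.01938 = 30.88 d
Total t = Σ t_i = 204.5 days.

204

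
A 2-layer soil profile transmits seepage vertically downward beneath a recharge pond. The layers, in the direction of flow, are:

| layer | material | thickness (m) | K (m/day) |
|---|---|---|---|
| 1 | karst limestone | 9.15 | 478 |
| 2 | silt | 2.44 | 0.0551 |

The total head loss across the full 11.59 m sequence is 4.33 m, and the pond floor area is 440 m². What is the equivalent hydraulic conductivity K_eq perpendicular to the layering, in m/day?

0.262

Flow is perpendicular to layering, so the layers act in series and the equivalent K is the thickness-weighted harmonic mean.
Total thickness L = 9.15 + 2.44 = 11.59 m.
Σ(b_i/K_i) = 9.15/478 + 2.44/0.0551 = 44.30 d.
K_eq = L / Σ(b_i/K_i) = 11.59 / 44.30 = 0.2616 m/day.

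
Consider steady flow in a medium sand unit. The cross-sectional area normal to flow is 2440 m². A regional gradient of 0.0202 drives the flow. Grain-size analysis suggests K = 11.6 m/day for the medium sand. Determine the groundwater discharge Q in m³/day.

572

Hydraulic gradient i = 0.0202.
Darcy's law: Q = K · A · i = 11.60 × 2440 × 0.02020 = 571.7 m³/day.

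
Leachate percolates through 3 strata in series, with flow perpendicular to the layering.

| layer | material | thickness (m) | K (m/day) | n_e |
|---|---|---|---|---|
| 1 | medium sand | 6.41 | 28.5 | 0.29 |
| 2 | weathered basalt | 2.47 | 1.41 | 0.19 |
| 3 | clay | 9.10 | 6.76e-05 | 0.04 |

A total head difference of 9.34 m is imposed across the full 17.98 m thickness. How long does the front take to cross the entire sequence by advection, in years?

With flow normal to the layers, continuity requires the same specific discharge q through every layer.
Σ(b_i/K_i) = 6.41/28.5 + 2.47/1.41 + 9.10/6.76e-05 = 1.346e+05 d.
q = Δh / Σ(b_i/K_i) = 9.34 / 1.346e+05 = 6.938e-05 m/day.
In each layer the seepage velocity is v_i = q/n_i, so the layer transit time is t_i = b_i·n_i / q:
  layer 1 (medium sand): t_1 = 6.41 × 0.29 / 6.938e-05 = 26792 d
  layer 2 (weathered basalt): t_2 = 2.47 × 0.19 / 6.938e-05 = 6764 d
  layer 3 (clay): t_3 = 9.10 × 0.04 / 6.938e-05 = 5246 d
Total t = Σ t_i = 38803 days = 106.2 years.

106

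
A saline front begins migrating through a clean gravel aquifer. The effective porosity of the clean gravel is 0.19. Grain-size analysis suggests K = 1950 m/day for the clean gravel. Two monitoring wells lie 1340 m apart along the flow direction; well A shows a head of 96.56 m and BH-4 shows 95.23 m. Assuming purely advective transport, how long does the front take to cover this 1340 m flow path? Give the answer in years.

0.360

Hydraulic gradient i = (96.56 − 95.23) / 1340 = 1.33 / 1340 = 0.0009925.
Darcy flux q = K · i = 1950 × 0.0009925 = 1.935 m/day.
Seepage velocity v = q / n_e = 1.935 / 0.19 = 10.19 m/day.
Travel time t = L / v = 1340 / 10.19 = 131.5 days = 0.3602 years.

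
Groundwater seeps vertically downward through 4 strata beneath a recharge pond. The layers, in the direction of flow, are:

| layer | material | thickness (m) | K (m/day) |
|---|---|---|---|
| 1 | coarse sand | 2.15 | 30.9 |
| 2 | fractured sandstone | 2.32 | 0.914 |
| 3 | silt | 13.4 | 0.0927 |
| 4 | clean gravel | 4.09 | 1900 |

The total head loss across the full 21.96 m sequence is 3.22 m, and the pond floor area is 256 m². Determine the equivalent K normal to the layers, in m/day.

Flow is perpendicular to layering, so the layers act in series and the equivalent K is the thickness-weighted harmonic mean.
Total thickness L = 2.15 + 2.32 + 13.4 + 4.09 = 21.96 m.
Σ(b_i/K_i) = 2.15/30.9 + 2.32/0.914 + 13.4/0.0927 + 4.09/1900 = 147.2 d.
K_eq = L / Σ(b_i/K_i) = 21.96 / 147.2 = 0.1492 m/day.

0.149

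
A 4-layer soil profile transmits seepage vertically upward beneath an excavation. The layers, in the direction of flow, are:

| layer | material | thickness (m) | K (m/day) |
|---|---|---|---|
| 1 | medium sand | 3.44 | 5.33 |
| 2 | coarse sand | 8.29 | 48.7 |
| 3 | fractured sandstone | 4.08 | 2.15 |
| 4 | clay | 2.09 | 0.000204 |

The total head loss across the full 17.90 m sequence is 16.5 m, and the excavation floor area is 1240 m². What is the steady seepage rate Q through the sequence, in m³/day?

2.00

Flow is perpendicular to layering, so the layers act in series and the equivalent K is the thickness-weighted harmonic mean.
Total thickness L = 3.44 + 8.29 + 4.08 + 2.09 = 17.90 m.
Σ(b_i/K_i) = 3.44/5.33 + 8.29/48.7 + 4.08/2.15 + 2.09/0.000204 = 10248 d.
K_eq = L / Σ(b_i/K_i) = 17.90 / 10248 = 0.001747 m/day.
Q = K_eq · A · (Δh/L) = 0.001747 × 1240 × (16.5/17.90) = 1.997 m³/day.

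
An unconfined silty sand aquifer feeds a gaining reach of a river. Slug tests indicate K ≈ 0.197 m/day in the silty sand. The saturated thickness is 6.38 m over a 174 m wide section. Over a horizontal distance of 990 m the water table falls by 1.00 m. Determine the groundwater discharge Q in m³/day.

Cross-sectional area A = 174 × 6.38 = 1110 m².
Hydraulic gradient i = Δh / L = 1.00 / 990 = 0.001010.
Darcy's law: Q = K · A · i = 0.1970 × 1110 × 0.001010 = 0.2209 m³/day.

0.221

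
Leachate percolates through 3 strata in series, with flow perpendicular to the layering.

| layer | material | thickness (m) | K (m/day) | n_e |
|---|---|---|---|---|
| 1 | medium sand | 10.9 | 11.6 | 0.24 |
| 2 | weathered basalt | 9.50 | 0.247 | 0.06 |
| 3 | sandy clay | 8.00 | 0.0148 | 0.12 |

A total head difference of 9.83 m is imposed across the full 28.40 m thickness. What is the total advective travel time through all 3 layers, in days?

245

With flow normal to the layers, continuity requires the same specific discharge q through every layer.
Σ(b_i/K_i) = 10.9/11.6 + 9.50/0.247 + 8.00/0.0148 = 579.9 d.
q = Δh / Σ(b_i/K_i) = 9.83 / 579.9 = 0.01695 m/day.
In each layer the seepage velocity is v_i = q/n_i, so the layer transit time is t_i = b_i·n_i / q:
  layer 1 (medium sand): t_1 = 10.9 × 0.24 / 0.01695 = 154.3 d
  layer 2 (weathered basalt): t_2 = 9.50 × 0.06 / 0.01695 = 33.63 d
  layer 3 (sandy clay): t_3 = 8.00 × 0.12 / 0.01695 = 56.64 d
Total t = Σ t_i = 244.6 days.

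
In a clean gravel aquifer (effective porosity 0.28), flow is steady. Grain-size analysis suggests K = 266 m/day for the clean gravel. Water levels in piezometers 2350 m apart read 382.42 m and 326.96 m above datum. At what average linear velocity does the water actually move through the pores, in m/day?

Hydraulic gradient i = (382.42 − 326.96) / 2350 = 55.46 / 2350 = 0.02360.
Darcy flux q = K · i = 266.0 × 0.02360 = 6.278 m/day.
Seepage velocity v = q / n_e = 6.278 / 0.28 = 22.42 m/day.

22.4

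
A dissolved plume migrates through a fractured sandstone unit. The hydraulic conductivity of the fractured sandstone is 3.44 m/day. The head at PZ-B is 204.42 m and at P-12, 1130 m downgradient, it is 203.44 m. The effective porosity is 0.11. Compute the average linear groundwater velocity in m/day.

0.0271

Hydraulic gradient i = (204.42 − 203.44) / 1130 = 0.98 / 1130 = 0.0008673.
Darcy flux q = K · i = 3.440 × 0.0008673 = 0.002983 m/day.
Seepage velocity v = q / n_e = 0.002983 / 0.11 = 0.02712 m/day.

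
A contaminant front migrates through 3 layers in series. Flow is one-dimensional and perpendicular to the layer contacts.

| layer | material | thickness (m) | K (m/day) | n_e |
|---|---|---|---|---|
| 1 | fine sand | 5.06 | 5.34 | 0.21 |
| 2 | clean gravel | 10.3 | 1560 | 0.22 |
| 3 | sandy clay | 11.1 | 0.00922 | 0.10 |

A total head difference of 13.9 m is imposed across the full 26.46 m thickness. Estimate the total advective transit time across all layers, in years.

1.05

With flow normal to the layers, continuity requires the same specific discharge q through every layer.
Σ(b_i/K_i) = 5.06/5.34 + 10.3/1560 + 11.1/0.00922 = 1205 d.
q = Δh / Σ(b_i/K_i) = 13.9 / 1205 = 0.01154 m/day.
In each layer the seepage velocity is v_i = q/n_i, so the layer transit time is t_i = b_i·n_i / q:
  layer 1 (fine sand): t_1 = 5.06 × 0.21 / 0.01154 = 92.11 d
  layer 2 (clean gravel): t_2 = 10.3 × 0.22 / 0.01154 = 196.4 d
  layer 3 (sandy clay): t_3 = 11.1 × 0.10 / 0.01154 = 96.22 d
Total t = Σ t_i = 384.7 days = 1.053 years.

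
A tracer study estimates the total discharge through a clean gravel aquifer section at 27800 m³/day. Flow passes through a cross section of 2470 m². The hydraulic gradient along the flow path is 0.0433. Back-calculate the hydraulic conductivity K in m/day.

Hydraulic gradient i = 0.0433.
From Q = K·A·i, K = Q / (A·i) = 27800 / (2470 × 0.04330) = 259.9 m/day.

260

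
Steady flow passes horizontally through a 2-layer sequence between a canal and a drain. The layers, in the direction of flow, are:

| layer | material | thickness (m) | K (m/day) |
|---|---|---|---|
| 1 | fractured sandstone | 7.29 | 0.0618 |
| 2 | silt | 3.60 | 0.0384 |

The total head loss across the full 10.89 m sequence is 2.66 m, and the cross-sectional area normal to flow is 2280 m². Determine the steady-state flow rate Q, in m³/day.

28.6

Flow is perpendicular to layering, so the layers act in series and the equivalent K is the thickness-weighted harmonic mean.
Total thickness L = 7.29 + 3.60 = 10.89 m.
Σ(b_i/K_i) = 7.29/0.0618 + 3.60/0.0384 = 211.7 d.
K_eq = L / Σ(b_i/K_i) = 10.89 / 211.7 = 0.05144 m/day.
Q = K_eq · A · (Δh/L) = 0.05144 × 2280 × (2.66/10.89) = 28.65 m³/day.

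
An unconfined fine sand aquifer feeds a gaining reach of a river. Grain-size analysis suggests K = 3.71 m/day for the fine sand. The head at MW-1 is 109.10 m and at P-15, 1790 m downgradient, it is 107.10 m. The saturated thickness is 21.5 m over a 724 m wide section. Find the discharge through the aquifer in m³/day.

Cross-sectional area A = 724 × 21.5 = 15566 m².
Hydraulic gradient i = (109.10 − 107.10) / 1790 = 2 / 1790 = 0.001117.
Darcy's law: Q = K · A · i = 3.710 × 15566 × 0.001117 = 64.52 m³/day.

64.5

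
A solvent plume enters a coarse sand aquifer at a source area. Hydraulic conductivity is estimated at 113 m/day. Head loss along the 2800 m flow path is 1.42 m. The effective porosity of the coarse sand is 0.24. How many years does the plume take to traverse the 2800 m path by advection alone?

32.1

Hydraulic gradient i = Δh / L = 1.42 / 2800 = 0.0005071.
Darcy flux q = K · i = 113.0 × 0.0005071 = 0.05731 m/day.
Seepage velocity v = q / n_e = 0.05731 / 0.24 = 0.2388 m/day.
Travel time t = L / v = 2800 / 0.2388 = 11726 days = 32.10 years.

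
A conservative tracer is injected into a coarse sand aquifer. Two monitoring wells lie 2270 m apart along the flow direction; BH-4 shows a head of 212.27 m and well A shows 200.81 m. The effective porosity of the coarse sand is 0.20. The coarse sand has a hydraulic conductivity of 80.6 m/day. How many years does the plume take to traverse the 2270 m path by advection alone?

3.05

Hydraulic gradient i = (212.27 − 200.81) / 2270 = 11.46 / 2270 = 0.005048.
Darcy flux q = K · i = 80.60 × 0.005048 = 0.4069 m/day.
Seepage velocity v = q / n_e = 0.4069 / 0.20 = 2.035 m/day.
Travel time t = L / v = 2270 / 2.035 = 1116 days = 3.055 years.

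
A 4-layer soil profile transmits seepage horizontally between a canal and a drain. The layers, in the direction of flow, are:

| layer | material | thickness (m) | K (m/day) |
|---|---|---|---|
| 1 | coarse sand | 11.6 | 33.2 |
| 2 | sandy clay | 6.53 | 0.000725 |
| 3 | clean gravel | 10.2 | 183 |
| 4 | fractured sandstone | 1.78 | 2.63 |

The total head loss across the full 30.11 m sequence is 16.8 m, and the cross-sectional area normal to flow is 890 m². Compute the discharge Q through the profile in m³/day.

1.66

Flow is perpendicular to layering, so the layers act in series and the equivalent K is the thickness-weighted harmonic mean.
Total thickness L = 11.6 + 6.53 + 10.2 + 1.78 = 30.11 m.
Σ(b_i/K_i) = 11.6/33.2 + 6.53/0.000725 + 10.2/183 + 1.78/2.63 = 9008 d.
K_eq = L / Σ(b_i/K_i) = 30.11 / 9008 = 0.003343 m/day.
Q = K_eq · A · (Δh/L) = 0.003343 × 890 × (16.8/30.11) = 1.660 m³/day.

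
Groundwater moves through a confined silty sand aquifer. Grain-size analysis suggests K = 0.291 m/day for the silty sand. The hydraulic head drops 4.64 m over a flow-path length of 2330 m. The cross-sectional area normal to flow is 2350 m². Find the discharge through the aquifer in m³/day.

1.36

Hydraulic gradient i = Δh / L = 4.64 / 2330 = 0.001991.
Darcy's law: Q = K · A · i = 0.2910 × 2350 × 0.001991 = 1.362 m³/day.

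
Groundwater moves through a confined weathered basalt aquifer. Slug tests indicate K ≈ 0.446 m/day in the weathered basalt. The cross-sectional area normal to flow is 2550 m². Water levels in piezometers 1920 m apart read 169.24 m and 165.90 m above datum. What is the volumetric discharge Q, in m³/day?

Hydraulic gradient i = (169.24 − 165.90) / 1920 = 3.34 / 1920 = 0.001740.
Darcy's law: Q = K · A · i = 0.4460 × 2550 × 0.001740 = 1.978 m³/day.

1.98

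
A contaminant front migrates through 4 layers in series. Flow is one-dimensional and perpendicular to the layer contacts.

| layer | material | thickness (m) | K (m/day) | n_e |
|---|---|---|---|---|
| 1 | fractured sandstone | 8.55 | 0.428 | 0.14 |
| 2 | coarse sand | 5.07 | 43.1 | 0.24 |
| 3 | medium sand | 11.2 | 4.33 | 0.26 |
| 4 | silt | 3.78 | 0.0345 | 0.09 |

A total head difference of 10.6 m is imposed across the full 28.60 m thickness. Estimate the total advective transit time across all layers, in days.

With flow normal to the layers, continuity requires the same specific discharge q through every layer.
Σ(b_i/K_i) = 8.55/0.428 + 5.07/43.1 + 11.2/4.33 + 3.78/0.0345 = 132.2 d.
q = Δh / Σ(b_i/K_i) = 10.6 / 132.2 = 0.08015 m/day.
In each layer the seepage velocity is v_i = q/n_i, so the layer transit time is t_i = b_i·n_i / q:
  layer 1 (fractured sandstone): t_1 = 8.55 × 0.14 / 0.08015 = 14.93 d
  layer 2 (coarse sand): t_2 = 5.07 × 0.24 / 0.08015 = 15.18 d
  layer 3 (medium sand): t_3 = 11.2 × 0.26 / 0.08015 = 36.33 d
  layer 4 (silt): t_4 = 3.78 × 0.09 / 0.08015 = 4.244 d
Total t = Σ t_i = 70.69 days.

70.7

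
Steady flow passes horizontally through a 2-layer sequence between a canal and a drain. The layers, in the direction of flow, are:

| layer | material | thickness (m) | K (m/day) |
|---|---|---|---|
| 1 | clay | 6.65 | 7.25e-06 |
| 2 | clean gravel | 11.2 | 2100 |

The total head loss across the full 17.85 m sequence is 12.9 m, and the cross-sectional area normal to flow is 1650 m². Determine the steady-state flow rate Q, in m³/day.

0.0232

Flow is perpendicular to layering, so the layers act in series and the equivalent K is the thickness-weighted harmonic mean.
Total thickness L = 6.65 + 11.2 = 17.85 m.
Σ(b_i/K_i) = 6.65/7.25e-06 + 11.2/2100 = 9.172e+05 d.
K_eq = L / Σ(b_i/K_i) = 17.85 / 9.172e+05 = 1.946e-05 m/day.
Q = K_eq · A · (Δh/L) = 1.946e-05 × 1650 × (12.9/17.85) = 0.02321 m³/day.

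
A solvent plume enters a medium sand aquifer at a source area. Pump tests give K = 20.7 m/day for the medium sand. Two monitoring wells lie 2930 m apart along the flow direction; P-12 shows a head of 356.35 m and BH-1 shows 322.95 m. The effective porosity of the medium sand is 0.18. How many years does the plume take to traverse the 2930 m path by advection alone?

6.12

Hydraulic gradient i = (356.35 − 322.95) / 2930 = 33.4 / 2930 = 0.01140.
Darcy flux q = K · i = 20.70 × 0.01140 = 0.2360 m/day.
Seepage velocity v = q / n_e = 0.2360 / 0.18 = 1.311 m/day.
Travel time t = L / v = 2930 / 1.311 = 2235 days = 6.119 years.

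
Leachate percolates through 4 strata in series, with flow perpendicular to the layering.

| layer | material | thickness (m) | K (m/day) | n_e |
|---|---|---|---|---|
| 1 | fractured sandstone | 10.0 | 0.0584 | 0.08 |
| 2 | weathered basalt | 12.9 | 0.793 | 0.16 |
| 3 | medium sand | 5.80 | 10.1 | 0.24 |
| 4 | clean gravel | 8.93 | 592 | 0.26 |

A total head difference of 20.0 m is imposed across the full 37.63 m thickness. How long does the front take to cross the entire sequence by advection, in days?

With flow normal to the layers, continuity requires the same specific discharge q through every layer.
Σ(b_i/K_i) = 10.0/0.0584 + 12.9/0.793 + 5.80/10.1 + 8.93/592 = 188.1 d.
q = Δh / Σ(b_i/K_i) = 20.0 / 188.1 = 0.1063 m/day.
In each layer the seepage velocity is v_i = q/n_i, so the layer transit time is t_i = b_i·n_i / q:
  layer 1 (fractured sandstone): t_1 = 10.0 × 0.08 / 0.1063 = 7.524 d
  layer 2 (weathered basalt): t_2 = 12.9 × 0.16 / 0.1063 = 19.41 d
  layer 3 (medium sand): t_3 = 5.80 × 0.24 / 0.1063 = 13.09 d
  layer 4 (clean gravel): t_4 = 8.93 × 0.26 / 0.1063 = 21.84 d
Total t = Σ t_i = 61.86 days.

61.9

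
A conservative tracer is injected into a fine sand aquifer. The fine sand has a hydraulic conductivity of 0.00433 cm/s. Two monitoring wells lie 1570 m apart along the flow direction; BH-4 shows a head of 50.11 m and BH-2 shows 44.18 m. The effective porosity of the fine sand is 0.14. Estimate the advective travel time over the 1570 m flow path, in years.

Convert K: 0.00433 cm/s × 864 = 3.741 m/day.
Hydraulic gradient i = (50.11 − 44.18) / 1570 = 5.93 / 1570 = 0.003777.
Darcy flux q = K · i = 3.741 × 0.003777 = 0.01413 m/day.
Seepage velocity v = q / n_e = 0.01413 / 0.14 = 0.1009 m/day.
Travel time t = L / v = 1570 / 0.1009 = 15555 days = 42.59 years.

42.6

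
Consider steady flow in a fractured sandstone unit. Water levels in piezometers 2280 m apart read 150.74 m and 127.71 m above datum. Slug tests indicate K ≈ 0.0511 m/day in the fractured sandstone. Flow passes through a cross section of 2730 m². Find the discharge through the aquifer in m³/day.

Hydraulic gradient i = (150.74 − 127.71) / 2280 = 23.03 / 2280 = 0.01010.
Darcy's law: Q = K · A · i = 0.05110 × 2730 × 0.01010 = 1.409 m³/day.

1.41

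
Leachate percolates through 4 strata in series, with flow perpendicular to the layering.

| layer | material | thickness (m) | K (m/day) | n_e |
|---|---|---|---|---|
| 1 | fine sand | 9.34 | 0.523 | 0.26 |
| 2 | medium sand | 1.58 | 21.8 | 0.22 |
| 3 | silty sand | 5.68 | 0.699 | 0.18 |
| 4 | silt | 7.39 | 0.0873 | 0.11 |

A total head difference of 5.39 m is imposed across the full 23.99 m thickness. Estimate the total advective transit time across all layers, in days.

With flow normal to the layers, continuity requires the same specific discharge q through every layer.
Σ(b_i/K_i) = 9.34/0.523 + 1.58/21.8 + 5.68/0.699 + 7.39/0.0873 = 110.7 d.
q = Δh / Σ(b_i/K_i) = 5.39 / 110.7 = 0.04869 m/day.
In each layer the seepage velocity is v_i = q/n_i, so the layer transit time is t_i = b_i·n_i / q:
  layer 1 (fine sand): t_1 = 9.34 × 0.26 / 0.04869 = 49.88 d
  layer 2 (medium sand): t_2 = 1.58 × 0.22 / 0.04869 = 7.140 d
  layer 3 (silty sand): t_3 = 5.68 × 0.18 / 0.04869 = 21.00 d
  layer 4 (silt): t_4 = 7.39 × 0.11 / 0.04869 = 16.70 d
Total t = Σ t_i = 94.71 days.

94.7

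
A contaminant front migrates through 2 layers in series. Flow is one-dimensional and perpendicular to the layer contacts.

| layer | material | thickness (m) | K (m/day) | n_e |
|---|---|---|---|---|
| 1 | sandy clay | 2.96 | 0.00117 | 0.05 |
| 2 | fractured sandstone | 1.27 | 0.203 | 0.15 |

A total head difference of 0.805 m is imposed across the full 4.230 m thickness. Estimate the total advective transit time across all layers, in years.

With flow normal to the layers, continuity requires the same specific discharge q through every layer.
Σ(b_i/K_i) = 2.96/0.00117 + 1.27/0.203 = 2536 d.
q = Δh / Σ(b_i/K_i) = 0.805 / 2536 = 0.0003174 m/day.
In each layer the seepage velocity is v_i = q/n_i, so the layer transit time is t_i = b_i·n_i / q:
  layer 1 (sandy clay): t_1 = 2.96 × 0.05 / 0.0003174 = 466.3 d
  layer 2 (fractured sandstone): t_2 = 1.27 × 0.15 / 0.0003174 = 600.2 d
Total t = Σ t_i = 1066 days = 2.920 years.

2.92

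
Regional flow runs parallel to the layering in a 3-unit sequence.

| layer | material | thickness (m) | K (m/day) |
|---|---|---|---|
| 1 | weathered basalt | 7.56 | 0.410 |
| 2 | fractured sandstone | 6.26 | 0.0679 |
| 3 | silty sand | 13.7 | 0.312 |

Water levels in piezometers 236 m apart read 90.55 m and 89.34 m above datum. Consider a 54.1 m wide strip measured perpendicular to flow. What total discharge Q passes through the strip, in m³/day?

Flow is parallel to layering, so each bed carries its own Darcy discharge and the transmissivities add.
Σ(K_i·b_i) = 0.410×7.56 + 0.0679×6.26 + 0.312×13.7 = 7.799 m²/day.
Hydraulic gradient i = (90.55 − 89.34) / 236 = 1.21 / 236 = 0.005127.
Q = Σ(K_i·b_i) · W · i = 7.799 × 54.1 × 0.005127 = 2.163 m³/day.

2.16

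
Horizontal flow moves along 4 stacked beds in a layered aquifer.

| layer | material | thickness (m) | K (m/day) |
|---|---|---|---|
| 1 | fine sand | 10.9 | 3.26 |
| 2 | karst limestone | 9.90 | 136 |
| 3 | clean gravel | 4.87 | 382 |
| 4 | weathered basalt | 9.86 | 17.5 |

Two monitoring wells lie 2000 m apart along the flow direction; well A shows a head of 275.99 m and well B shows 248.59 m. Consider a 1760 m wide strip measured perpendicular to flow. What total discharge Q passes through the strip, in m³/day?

Flow is parallel to layering, so each bed carries its own Darcy discharge and the transmissivities add.
Σ(K_i·b_i) = 3.26×10.9 + 136×9.90 + 382×4.87 + 17.5×9.86 = 3415 m²/day.
Hydraulic gradient i = (275.99 − 248.59) / 2000 = 27.4 / 2000 = 0.01370.
Q = Σ(K_i·b_i) · W · i = 3415 × 1760 × 0.01370 = 82338 m³/day.

82300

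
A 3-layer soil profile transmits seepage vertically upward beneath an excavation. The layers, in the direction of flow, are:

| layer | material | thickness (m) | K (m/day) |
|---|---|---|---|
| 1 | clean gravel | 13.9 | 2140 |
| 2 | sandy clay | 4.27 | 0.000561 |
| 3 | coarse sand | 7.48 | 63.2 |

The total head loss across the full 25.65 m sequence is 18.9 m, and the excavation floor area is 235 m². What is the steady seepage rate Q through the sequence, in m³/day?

0.584

Flow is perpendicular to layering, so the layers act in series and the equivalent K is the thickness-weighted harmonic mean.
Total thickness L = 13.9 + 4.27 + 7.48 = 25.65 m.
Σ(b_i/K_i) = 13.9/2140 + 4.27/0.000561 + 7.48/63.2 = 7612 d.
K_eq = L / Σ(b_i/K_i) = 25.65 / 7612 = 0.003370 m/day.
Q = K_eq · A · (Δh/L) = 0.003370 × 235 × (18.9/25.65) = 0.5835 m³/day.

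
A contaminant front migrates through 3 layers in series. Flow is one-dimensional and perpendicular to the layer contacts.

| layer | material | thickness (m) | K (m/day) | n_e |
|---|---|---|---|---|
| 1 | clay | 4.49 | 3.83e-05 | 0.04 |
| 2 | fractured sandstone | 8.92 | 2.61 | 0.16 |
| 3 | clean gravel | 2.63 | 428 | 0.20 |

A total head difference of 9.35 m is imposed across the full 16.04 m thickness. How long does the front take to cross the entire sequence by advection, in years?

With flow normal to the layers, continuity requires the same specific discharge q through every layer.
Σ(b_i/K_i) = 4.49/3.83e-05 + 8.92/2.61 + 2.63/428 = 1.172e+05 d.
q = Δh / Σ(b_i/K_i) = 9.35 / 1.172e+05 = 7.975e-05 m/day.
In each layer the seepage velocity is v_i = q/n_i, so the layer transit time is t_i = b_i·n_i / q:
  layer 1 (clay): t_1 = 4.49 × 0.04 / 7.975e-05 = 2252 d
  layer 2 (fractured sandstone): t_2 = 8.92 × 0.16 / 7.975e-05 = 17895 d
  layer 3 (clean gravel): t_3 = 2.63 × 0.20 / 7.975e-05 = 6595 d
Total t = Σ t_i = 26742 days = 73.22 years.

73.2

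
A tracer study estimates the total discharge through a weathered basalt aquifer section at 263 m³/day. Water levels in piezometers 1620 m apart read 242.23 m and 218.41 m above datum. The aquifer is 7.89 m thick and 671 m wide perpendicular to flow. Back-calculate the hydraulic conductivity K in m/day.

Cross-sectional area A = 671 × 7.89 = 5294 m².
Hydraulic gradient i = (242.23 − 218.41) / 1620 = 23.82 / 1620 = 0.01470.
From Q = K·A·i, K = Q / (A·i) = 263 / (5294 × 0.01470) = 3.379 m/day.

3.38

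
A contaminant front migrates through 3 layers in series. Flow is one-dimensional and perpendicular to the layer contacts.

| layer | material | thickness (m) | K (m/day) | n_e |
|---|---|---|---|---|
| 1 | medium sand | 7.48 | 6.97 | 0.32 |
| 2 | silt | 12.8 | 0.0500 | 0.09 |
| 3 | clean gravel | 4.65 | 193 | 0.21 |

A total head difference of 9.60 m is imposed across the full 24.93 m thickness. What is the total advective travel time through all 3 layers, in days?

With flow normal to the layers, continuity requires the same specific discharge q through every layer.
Σ(b_i/K_i) = 7.48/6.97 + 12.8/0.0500 + 4.65/193 = 257.1 d.
q = Δh / Σ(b_i/K_i) = 9.60 / 257.1 = 0.03734 m/day.
In each layer the seepage velocity is v_i = q/n_i, so the layer transit time is t_i = b_i·n_i / q:
  layer 1 (medium sand): t_1 = 7.48 × 0.32 / 0.03734 = 64.10 d
  layer 2 (silt): t_2 = 12.8 × 0.09 / 0.03734 = 30.85 d
  layer 3 (clean gravel): t_3 = 4.65 × 0.21 / 0.03734 = 26.15 d
Total t = Σ t_i = 121.1 days.

121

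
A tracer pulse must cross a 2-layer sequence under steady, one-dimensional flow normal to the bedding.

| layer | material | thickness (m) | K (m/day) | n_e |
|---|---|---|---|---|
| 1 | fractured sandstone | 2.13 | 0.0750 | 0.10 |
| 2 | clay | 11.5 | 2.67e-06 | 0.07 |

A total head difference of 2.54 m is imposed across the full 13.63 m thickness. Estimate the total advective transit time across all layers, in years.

With flow normal to the layers, continuity requires the same specific discharge q through every layer.
Σ(b_i/K_i) = 2.13/0.0750 + 11.5/2.67e-06 = 4.307e+06 d.
q = Δh / Σ(b_i/K_i) = 2.54 / 4.307e+06 = 5.897e-07 m/day.
In each layer the seepage velocity is v_i = q/n_i, so the layer transit time is t_i = b_i·n_i / q:
  layer 1 (fractured sandstone): t_1 = 2.13 × 0.10 / 5.897e-07 = 3.612e+05 d
  layer 2 (clay): t_2 = 11.5 × 0.07 / 5.897e-07 = 1.365e+06 d
Total t = Σ t_i = 1.726e+06 days = 4726 years.

4730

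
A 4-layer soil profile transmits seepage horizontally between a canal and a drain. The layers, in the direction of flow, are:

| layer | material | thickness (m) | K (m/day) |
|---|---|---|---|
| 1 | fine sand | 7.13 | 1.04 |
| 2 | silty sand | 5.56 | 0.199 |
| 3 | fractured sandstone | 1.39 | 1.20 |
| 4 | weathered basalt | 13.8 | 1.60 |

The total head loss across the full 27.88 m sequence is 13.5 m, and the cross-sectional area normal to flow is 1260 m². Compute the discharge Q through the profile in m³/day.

Flow is perpendicular to layering, so the layers act in series and the equivalent K is the thickness-weighted harmonic mean.
Total thickness L = 7.13 + 5.56 + 1.39 + 13.8 = 27.88 m.
Σ(b_i/K_i) = 7.13/1.04 + 5.56/0.199 + 1.39/1.20 + 13.8/1.60 = 44.58 d.
K_eq = L / Σ(b_i/K_i) = 27.88 / 44.58 = 0.6254 m/day.
Q = K_eq · A · (Δh/L) = 0.6254 × 1260 × (13.5/27.88) = 381.6 m³/day.

382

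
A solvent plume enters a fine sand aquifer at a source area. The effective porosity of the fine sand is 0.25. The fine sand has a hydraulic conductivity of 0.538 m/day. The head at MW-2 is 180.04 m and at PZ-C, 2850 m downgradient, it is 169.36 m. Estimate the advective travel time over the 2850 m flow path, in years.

Hydraulic gradient i = (180.04 − 169.36) / 2850 = 10.68 / 2850 = 0.003747.
Darcy flux q = K · i = 0.5380 × 0.003747 = 0.002016 m/day.
Seepage velocity v = q / n_e = 0.002016 / 0.25 = 0.008064 m/day.
Travel time t = L / v = 2850 / 0.008064 = 3.534e+05 days = 967.6 years.

968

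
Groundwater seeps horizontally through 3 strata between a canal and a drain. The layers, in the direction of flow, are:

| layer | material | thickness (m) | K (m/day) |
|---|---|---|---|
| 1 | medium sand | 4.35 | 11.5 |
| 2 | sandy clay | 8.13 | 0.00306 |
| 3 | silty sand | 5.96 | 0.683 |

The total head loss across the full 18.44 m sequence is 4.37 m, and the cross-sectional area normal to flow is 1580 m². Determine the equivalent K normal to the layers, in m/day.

0.00692

Flow is perpendicular to layering, so the layers act in series and the equivalent K is the thickness-weighted harmonic mean.
Total thickness L = 4.35 + 8.13 + 5.96 = 18.44 m.
Σ(b_i/K_i) = 4.35/11.5 + 8.13/0.00306 + 5.96/0.683 = 2666 d.
K_eq = L / Σ(b_i/K_i) = 18.44 / 2666 = 0.006917 m/day.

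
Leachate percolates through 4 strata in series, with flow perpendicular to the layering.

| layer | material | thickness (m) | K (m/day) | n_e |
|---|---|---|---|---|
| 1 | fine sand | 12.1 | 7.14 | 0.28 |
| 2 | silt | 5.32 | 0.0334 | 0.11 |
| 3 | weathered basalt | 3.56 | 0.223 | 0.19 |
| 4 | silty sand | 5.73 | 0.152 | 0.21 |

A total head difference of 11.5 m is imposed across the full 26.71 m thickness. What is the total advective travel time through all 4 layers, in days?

With flow normal to the layers, continuity requires the same specific discharge q through every layer.
Σ(b_i/K_i) = 12.1/7.14 + 5.32/0.0334 + 3.56/0.223 + 5.73/0.152 = 214.6 d.
q = Δh / Σ(b_i/K_i) = 11.5 / 214.6 = 0.05358 m/day.
In each layer the seepage velocity is v_i = q/n_i, so the layer transit time is t_i = b_i·n_i / q:
  layer 1 (fine sand): t_1 = 12.1 × 0.28 / 0.05358 = 63.23 d
  layer 2 (silt): t_2 = 5.32 × 0.11 / 0.05358 = 10.92 d
  layer 3 (weathered basalt): t_3 = 3.56 × 0.19 / 0.05358 = 12.62 d
  layer 4 (silty sand): t_4 = 5.73 × 0.21 / 0.05358 = 22.46 d
Total t = Σ t_i = 109.2 days.

109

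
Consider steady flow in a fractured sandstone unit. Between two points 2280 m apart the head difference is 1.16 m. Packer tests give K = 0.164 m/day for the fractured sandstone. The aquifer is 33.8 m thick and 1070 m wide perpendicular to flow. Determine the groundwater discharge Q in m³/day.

3.02

Cross-sectional area A = 1070 × 33.8 = 36166 m².
Hydraulic gradient i = Δh / L = 1.16 / 2280 = 0.0005088.
Darcy's law: Q = K · A · i = 0.1640 × 36166 × 0.0005088 = 3.018 m³/day.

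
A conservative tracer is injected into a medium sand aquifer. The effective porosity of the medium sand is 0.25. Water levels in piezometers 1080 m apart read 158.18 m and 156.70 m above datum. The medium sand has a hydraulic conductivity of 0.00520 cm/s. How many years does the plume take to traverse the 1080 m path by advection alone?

120

Convert K: 0.00520 cm/s × 864 = 4.493 m/day.
Hydraulic gradient i = (158.18 − 156.70) / 1080 = 1.48 / 1080 = 0.001370.
Darcy flux q = K · i = 4.493 × 0.001370 = 0.006157 m/day.
Seepage velocity v = q / n_e = 0.006157 / 0.25 = 0.02463 m/day.
Travel time t = L / v = 1080 / 0.02463 = 43854 days = 120.1 years.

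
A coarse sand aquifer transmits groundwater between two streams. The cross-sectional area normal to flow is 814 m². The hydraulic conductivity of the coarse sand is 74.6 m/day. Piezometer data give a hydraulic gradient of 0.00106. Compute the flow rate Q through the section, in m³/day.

Hydraulic gradient i = 0.00106.
Darcy's law: Q = K · A · i = 74.60 × 814.0 × 0.001060 = 64.37 m³/day.

64.4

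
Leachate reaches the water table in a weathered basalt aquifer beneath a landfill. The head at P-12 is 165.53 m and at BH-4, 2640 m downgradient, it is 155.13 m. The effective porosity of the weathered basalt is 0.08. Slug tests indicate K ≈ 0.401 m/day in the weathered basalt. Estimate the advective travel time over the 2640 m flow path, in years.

Hydraulic gradient i = (165.53 − 155.13) / 2640 = 10.4 / 2640 = 0.003939.
Darcy flux q = K · i = 0.4010 × 0.003939 = 0.001580 m/day.
Seepage velocity v = q / n_e = 0.001580 / 0.08 = 0.01975 m/day.
Travel time t = L / v = 2640 / 0.01975 = 1.337e+05 days = 366.0 years.

366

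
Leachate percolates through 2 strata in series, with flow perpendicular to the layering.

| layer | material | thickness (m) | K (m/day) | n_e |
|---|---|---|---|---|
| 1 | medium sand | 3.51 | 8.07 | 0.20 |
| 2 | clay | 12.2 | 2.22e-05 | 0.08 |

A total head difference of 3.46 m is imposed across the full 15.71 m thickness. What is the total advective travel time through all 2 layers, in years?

730

With flow normal to the layers, continuity requires the same specific discharge q through every layer.
Σ(b_i/K_i) = 3.51/8.07 + 12.2/2.22e-05 = 5.495e+05 d.
q = Δh / Σ(b_i/K_i) = 3.46 / 5.495e+05 = 6.296e-06 m/day.
In each layer the seepage velocity is v_i = q/n_i, so the layer transit time is t_i = b_i·n_i / q:
  layer 1 (medium sand): t_1 = 3.51 × 0.20 / 6.296e-06 = 1.115e+05 d
  layer 2 (clay): t_2 = 12.2 × 0.08 / 6.296e-06 = 1.550e+05 d
Total t = Σ t_i = 2.665e+05 days = 729.7 years.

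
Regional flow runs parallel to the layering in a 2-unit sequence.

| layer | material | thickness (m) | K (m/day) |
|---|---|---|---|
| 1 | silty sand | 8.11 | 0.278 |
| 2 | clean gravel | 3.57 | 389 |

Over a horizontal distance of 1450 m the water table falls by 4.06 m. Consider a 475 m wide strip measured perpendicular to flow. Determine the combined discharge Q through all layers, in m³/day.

1850

Flow is parallel to layering, so each bed carries its own Darcy discharge and the transmissivities add.
Σ(K_i·b_i) = 0.278×8.11 + 389×3.57 = 1391 m²/day.
Hydraulic gradient i = Δh / L = 4.06 / 1450 = 0.002800.
Q = Σ(K_i·b_i) · W · i = 1391 × 475 × 0.002800 = 1850 m³/day.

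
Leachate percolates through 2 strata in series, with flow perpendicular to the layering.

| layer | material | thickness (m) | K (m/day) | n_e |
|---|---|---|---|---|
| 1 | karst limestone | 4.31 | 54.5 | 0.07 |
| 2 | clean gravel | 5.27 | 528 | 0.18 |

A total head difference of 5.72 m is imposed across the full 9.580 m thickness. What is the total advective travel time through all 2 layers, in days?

0.0195

With flow normal to the layers, continuity requires the same specific discharge q through every layer.
Σ(b_i/K_i) = 4.31/54.5 + 5.27/528 = 0.08906 d.
q = Δh / Σ(b_i/K_i) = 5.72 / 0.08906 = 64.22 m/day.
In each layer the seepage velocity is v_i = q/n_i, so the layer transit time is t_i = b_i·n_i / q:
  layer 1 (karst limestone): t_1 = 4.31 × 0.07 / 64.22 = 0.004698 d
  layer 2 (clean gravel): t_2 = 5.27 × 0.18 / 64.22 = 0.01477 d
Total t = Σ t_i = 0.01947 days.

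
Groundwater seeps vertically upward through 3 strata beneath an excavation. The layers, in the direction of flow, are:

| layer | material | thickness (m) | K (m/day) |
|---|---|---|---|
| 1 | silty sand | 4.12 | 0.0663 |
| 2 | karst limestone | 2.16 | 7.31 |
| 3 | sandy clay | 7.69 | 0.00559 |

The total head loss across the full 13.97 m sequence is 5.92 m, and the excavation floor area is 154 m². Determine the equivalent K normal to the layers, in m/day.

Flow is perpendicular to layering, so the layers act in series and the equivalent K is the thickness-weighted harmonic mean.
Total thickness L = 4.12 + 2.16 + 7.69 = 13.97 m.
Σ(b_i/K_i) = 4.12/0.0663 + 2.16/7.31 + 7.69/0.00559 = 1438 d.
K_eq = L / Σ(b_i/K_i) = 13.97 / 1438 = 0.009714 m/day.

0.00971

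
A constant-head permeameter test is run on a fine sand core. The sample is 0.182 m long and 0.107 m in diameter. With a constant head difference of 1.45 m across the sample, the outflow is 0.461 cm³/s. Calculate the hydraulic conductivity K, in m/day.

Cross-sectional area A = π·(d/2)² = π × (0.107/2)² = 0.008992 m².
Convert discharge: 0.461 cm³/s = 4.610e-07 m³/s.
Darcy's law rearranged: K = Q·L / (A·Δh) = 4.610e-07 × 0.182 / (0.008992 × 1.45) = 6.435e-06 m/s = 0.5560 m/day.

0.556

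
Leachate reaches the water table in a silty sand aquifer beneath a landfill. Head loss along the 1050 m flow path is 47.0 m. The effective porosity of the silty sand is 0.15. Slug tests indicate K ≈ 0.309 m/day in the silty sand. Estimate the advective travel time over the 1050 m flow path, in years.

Hydraulic gradient i = Δh / L = 47.0 / 1050 = 0.04476.
Darcy flux q = K · i = 0.3090 × 0.04476 = 0.01383 m/day.
Seepage velocity v = q / n_e = 0.01383 / 0.15 = 0.09221 m/day.
Travel time t = L / v = 1050 / 0.09221 = 11387 days = 31.18 years.

31.2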